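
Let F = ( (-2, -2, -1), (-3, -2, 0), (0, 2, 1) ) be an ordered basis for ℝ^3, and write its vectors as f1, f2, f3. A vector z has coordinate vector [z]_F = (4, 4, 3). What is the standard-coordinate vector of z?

(-20, -10, -1)

The coordinates say z = 4f1 + 4f2 + 3f3; adding the scaled basis vectors gives (-20, -10, -1).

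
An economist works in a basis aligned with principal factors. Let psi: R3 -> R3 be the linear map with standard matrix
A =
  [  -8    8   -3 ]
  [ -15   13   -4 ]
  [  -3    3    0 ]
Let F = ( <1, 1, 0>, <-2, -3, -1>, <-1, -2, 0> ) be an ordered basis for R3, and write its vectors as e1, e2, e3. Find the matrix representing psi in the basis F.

The j-th column of [psi]_F is [psi(ej)]_F.
psi(e1) = A e1 = <0, -2, 0> = 2e1 + 0·e2 + 2e3, so column 1 is <2, 0, 2>.
Repeating for e2, e3 and assembling the columns gives [[2, -2, -2], [0, 3, 3], [2, -3, 0]].

[[2, -2, -2], [0, 3, 3], [2, -3, 0]]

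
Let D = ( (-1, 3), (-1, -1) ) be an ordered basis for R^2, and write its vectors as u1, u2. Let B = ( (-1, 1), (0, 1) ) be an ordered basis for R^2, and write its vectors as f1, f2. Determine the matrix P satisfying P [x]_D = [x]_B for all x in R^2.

Let M have columns uj and N have columns fj. Then for every x, N [x]_B = x = M [x]_D, so P = N^(-1) M.
Since det N = -1, N^(-1) has integer entries; multiplying gives P = [[1, 1], [2, -2]].

[[1, 1], [2, -2]]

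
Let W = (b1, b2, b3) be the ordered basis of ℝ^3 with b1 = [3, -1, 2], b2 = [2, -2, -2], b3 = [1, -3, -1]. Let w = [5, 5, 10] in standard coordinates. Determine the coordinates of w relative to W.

[3, -1, -2]

[w]_W is the unique c with M c = w, where M has columns b1, ..., b3.
Solving this 3x3 system gives c = (3, -1, -2).
Check: 3b1 - b2 - 2b3 = [5, 5, 10].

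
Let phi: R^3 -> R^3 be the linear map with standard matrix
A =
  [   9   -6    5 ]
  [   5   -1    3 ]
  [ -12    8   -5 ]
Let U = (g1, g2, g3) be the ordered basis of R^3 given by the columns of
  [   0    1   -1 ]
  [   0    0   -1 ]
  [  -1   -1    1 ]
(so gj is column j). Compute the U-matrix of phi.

[[0, 3, -1], [-2, 2, 3], [3, -2, 1]]

Let P have columns g1, ..., g3. Then [phi]_U = P^(-1) A P.
Here det P = 1, so P^(-1) is integer; computing A P first and then P^(-1)(A P) gives [[0, 3, -1], [-2, 2, 3], [3, -2, 1]].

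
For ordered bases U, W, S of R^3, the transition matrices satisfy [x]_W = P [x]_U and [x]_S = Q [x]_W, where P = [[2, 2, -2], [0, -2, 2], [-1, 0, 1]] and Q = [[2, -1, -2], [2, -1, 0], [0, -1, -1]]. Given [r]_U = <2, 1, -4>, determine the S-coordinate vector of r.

Apply P to get W-coordinates <14, -10, -6>, then Q to get S-coordinates.
The result is [r]_S = <50, 38, 16>.

<50, 38, 16>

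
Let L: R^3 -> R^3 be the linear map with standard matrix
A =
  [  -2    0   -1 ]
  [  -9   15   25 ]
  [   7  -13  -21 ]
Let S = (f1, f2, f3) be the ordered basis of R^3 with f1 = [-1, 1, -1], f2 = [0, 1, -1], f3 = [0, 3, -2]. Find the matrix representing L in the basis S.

[[-3, -1, -2], [2, -3, 3], [0, -2, -2]]

Let P have columns f1, ..., f3. Then [L]_S = P^(-1) A P.
Here det P = -1, so P^(-1) is integer; computing A P first and then P^(-1)(A P) gives [[-3, -1, -2], [2, -3, 3], [0, -2, -2]].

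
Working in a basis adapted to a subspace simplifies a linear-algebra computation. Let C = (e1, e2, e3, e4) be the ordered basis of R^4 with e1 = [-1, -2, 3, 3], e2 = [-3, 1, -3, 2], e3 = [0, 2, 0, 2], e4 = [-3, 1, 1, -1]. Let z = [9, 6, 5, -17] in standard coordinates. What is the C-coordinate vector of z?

Write z = c_1 e1 + ... + c_4 e4 and solve for the c_i.
Gaussian elimination on [M | z] yields c = (-3, -4, 1, 2).
Check: -3e1 - 4e2 + e3 + 2e4 = [9, 6, 5, -17].

[-3, -4, 1, 2]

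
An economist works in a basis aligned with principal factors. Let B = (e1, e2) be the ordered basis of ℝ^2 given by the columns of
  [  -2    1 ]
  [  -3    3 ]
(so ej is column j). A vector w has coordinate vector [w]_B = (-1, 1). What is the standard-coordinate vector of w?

(3, 6)

By definition w = -e1 + e2.
Summing componentwise gives (3, 6).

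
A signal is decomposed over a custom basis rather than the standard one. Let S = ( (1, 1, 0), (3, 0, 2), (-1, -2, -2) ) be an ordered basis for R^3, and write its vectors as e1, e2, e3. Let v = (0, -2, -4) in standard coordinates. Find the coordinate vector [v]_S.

(2, 0, 2)

We seek scalars with c_1 e1 + ... + c_3 e3 = v; equivalently solve M c = v where the columns of M are e1, ..., e3.
Gaussian elimination on [M | v] yields c = (2, 0, 2).
Check: 2e1 + 0·e2 + 2e3 = (0, -2, -4).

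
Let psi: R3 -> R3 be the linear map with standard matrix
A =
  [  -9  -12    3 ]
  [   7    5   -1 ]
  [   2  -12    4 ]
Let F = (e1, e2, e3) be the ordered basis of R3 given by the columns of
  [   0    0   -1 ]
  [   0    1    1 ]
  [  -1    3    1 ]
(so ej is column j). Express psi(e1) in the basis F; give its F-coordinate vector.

Column 1 of [psi]_F is the F-coordinate vector of psi(e1).
In standard coordinates psi(e1) = A e1 = (-3, 1, -4).
Converting to F: (-3, 1, -4) = e1 - 2e2 + 3e3, so the coordinate vector is (1, -2, 3).

(1, -2, 3)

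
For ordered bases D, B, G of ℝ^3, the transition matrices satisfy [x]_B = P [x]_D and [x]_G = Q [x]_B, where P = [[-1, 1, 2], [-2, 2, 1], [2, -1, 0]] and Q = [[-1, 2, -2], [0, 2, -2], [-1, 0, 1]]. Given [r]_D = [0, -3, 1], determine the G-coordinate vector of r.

Composing the changes, [r]_G = Q P [r]_D.
Q P = [[-7, 5, 0], [-8, 6, 2], [3, -2, -2]]; applying this to [0, -3, 1] gives [-15, -16, 4].

[-15, -16, 4]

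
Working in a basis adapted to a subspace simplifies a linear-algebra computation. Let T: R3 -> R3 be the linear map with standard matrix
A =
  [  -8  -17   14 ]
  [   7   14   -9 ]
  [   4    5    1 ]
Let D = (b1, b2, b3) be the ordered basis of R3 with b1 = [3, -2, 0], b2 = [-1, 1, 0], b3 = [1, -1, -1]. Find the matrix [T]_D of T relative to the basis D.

The j-th column of [T]_D is [T(bj)]_D.
T(b1) = A b1 = [10, -7, 2] = 3b1 - 3b2 - 2b3, so column 1 is [3, -3, -2].
Repeating for b2, b3 and assembling the columns gives [[3, -2, -3], [-3, 2, -2], [-2, -1, 2]].

[[3, -2, -3], [-3, 2, -2], [-2, -1, 2]]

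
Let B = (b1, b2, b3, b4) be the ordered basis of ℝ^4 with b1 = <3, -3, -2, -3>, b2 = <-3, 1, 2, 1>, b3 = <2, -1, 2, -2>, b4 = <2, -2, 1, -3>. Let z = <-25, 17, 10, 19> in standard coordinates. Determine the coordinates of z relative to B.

<-4, 3, -2, 0>

[z]_B is the unique c with M c = z, where M has columns b1, ..., b4.
Gaussian elimination on [M | z] yields c = (-4, 3, -2, 0).
Check: -4b1 + 3b2 - 2b3 + 0·b4 = <-25, 17, 10, 19>.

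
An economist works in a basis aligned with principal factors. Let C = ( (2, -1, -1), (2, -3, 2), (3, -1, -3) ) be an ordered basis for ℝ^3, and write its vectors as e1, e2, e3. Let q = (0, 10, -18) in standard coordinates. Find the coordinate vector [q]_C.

(-2, -4, 4)

[q]_C is the unique c with M c = q, where M has columns e1, ..., e3.
Solving this 3x3 system gives c = (-2, -4, 4).
Check: -2e1 - 4e2 + 4e3 = (0, 10, -18).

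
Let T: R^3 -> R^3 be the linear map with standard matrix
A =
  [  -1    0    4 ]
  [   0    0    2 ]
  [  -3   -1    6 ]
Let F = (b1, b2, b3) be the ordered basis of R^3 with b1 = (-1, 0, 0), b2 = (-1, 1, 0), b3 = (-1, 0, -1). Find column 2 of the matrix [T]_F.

Column 2 of [T]_F is the F-coordinate vector of T(b2).
In standard coordinates T(b2) = A b2 = (1, 0, 2).
Converting to F: (1, 0, 2) = b1 + 0·b2 - 2b3, so the coordinate vector is (1, 0, -2).

(1, 0, -2)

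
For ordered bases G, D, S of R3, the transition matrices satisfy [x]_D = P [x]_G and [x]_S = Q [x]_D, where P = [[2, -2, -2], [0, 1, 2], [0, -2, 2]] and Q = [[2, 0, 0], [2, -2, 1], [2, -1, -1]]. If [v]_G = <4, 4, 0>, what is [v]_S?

<0, -16, 4>

Apply P to get D-coordinates <0, 4, -8>, then Q to get S-coordinates.
The result is [v]_S = <0, -16, 4>.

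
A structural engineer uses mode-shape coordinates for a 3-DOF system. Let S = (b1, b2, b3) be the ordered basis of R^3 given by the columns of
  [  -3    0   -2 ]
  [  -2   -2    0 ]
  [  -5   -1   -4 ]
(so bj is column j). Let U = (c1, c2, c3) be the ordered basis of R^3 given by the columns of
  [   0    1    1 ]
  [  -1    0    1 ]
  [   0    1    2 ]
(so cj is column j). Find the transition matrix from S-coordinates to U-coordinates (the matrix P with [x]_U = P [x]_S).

[[0, 1, -2], [-1, 1, 0], [-2, -1, -2]]

Column j of P is [bj]_U, since P maps S-coordinates to U-coordinates.
Expressing b1 in U: b1 = 0·c1 - c2 - 2c3, so column 1 of P is [0, -1, -2].
Doing the same for each bj gives P = [[0, 1, -2], [-1, 1, 0], [-2, -1, -2]].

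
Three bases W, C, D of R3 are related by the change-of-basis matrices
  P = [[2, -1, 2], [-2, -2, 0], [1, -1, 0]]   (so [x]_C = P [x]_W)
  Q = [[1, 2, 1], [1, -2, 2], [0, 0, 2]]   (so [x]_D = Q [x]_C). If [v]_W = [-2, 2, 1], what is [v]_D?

Apply P to get C-coordinates [-4, 0, -4], then Q to get D-coordinates.
The result is [v]_D = [-8, -12, -8].

[-8, -12, -8]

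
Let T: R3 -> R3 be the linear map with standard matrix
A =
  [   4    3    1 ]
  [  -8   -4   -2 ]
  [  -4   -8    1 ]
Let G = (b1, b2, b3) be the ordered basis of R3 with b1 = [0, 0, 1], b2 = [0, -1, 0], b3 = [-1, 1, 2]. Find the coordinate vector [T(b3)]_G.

Compute T(b3) = A b3 = [1, 0, -2] in standard coordinates.
Then write this in G-coordinates: solve for y in y_1 b1 + ... + y_3 b3 = [1, 0, -2].
This gives y = [0, -1, -1], which is column 3 of [T]_G.

[0, -1, -1]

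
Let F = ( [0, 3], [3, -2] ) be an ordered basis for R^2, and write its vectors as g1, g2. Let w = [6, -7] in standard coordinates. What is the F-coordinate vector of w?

Write w = c_1 g1 + c_2 g2 and solve for the c_i.
System: 0c_1 + 3c_2 = 6, 3c_1 - 2c_2 = -7; solving gives c_1 = -1, c_2 = 2.
Check: -g1 + 2g2 = [6, -7].

[-1, 2]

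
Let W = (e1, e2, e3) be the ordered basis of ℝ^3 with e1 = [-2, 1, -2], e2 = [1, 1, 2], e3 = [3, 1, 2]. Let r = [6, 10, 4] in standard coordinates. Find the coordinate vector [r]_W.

[4, 2, 4]

[r]_W is the unique c with M c = r, where M has columns e1, ..., e3.
Solving this 3x3 system gives c = (4, 2, 4).
Check: 4e1 + 2e2 + 4e3 = [6, 10, 4].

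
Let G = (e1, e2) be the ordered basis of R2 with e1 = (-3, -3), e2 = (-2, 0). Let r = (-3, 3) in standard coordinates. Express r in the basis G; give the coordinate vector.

(-1, 3)

We seek scalars with c_1 e1 + c_2 e2 = r; equivalently solve M c = r where the columns of M are e1, e2.
System: -3c_1 - 2c_2 = -3, -3c_1 + 0c_2 = 3; solving gives c_1 = -1, c_2 = 3.
Check: -e1 + 3e2 = (-3, 3).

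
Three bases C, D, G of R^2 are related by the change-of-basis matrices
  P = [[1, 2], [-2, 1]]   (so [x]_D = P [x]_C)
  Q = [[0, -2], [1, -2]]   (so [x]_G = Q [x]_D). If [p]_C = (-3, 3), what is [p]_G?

First [p]_D = P [p]_C = (3, 9).
Then [p]_G = Q [p]_D = (-18, -15).

(-18, -15)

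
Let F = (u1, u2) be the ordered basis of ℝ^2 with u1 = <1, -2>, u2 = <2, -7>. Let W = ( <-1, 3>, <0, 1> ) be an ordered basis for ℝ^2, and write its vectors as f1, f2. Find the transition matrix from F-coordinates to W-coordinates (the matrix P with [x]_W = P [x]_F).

Column j of P is [uj]_W, since P maps F-coordinates to W-coordinates.
Expressing u1 in W: u1 = -f1 + f2, so column 1 of P is <-1, 1>.
Doing the same for each uj gives P = [[-1, -2], [1, -1]].

[[-1, -2], [1, -1]]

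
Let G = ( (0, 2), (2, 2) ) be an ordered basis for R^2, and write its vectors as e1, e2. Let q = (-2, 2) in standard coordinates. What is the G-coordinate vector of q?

We seek scalars with c_1 e1 + c_2 e2 = q; equivalently solve M c = q where the columns of M are e1, e2.
System: 0c_1 + 2c_2 = -2, 2c_1 + 2c_2 = 2; solving gives c_1 = 2, c_2 = -1.
Check: 2e1 - e2 = (-2, 2).

(2, -1)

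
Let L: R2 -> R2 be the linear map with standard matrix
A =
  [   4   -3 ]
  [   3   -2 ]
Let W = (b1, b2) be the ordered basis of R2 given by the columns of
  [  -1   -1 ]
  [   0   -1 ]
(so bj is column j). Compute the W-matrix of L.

[[1, 0], [3, 1]]

The j-th column of [L]_W is [L(bj)]_W.
L(b1) = A b1 = <-4, -3> = b1 + 3b2, so column 1 is <1, 3>.
Repeating for b2 and assembling the columns gives [[1, 0], [3, 1]].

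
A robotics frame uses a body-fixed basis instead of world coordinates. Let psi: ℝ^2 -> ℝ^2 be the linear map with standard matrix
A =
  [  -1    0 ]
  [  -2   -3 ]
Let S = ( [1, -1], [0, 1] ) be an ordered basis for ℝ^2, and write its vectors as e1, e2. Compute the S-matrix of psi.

With P the matrix whose columns are e1, e2, [psi]_S = P^(-1) A P.
Column by column: psi(e1) = A e1 = [-1, 1]; its S-coordinates [-1, 0] give column 1.
Continuing for each basis vector yields [psi]_S = [[-1, 0], [0, -3]].

[[-1, 0], [0, -3]]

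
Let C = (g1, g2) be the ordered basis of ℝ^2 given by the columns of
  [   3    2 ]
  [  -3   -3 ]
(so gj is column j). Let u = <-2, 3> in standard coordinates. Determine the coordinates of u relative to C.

<0, -1>

[u]_C is the unique c with M c = u, where M has columns g1, g2.
System: 3c_1 + 2c_2 = -2, -3c_1 - 3c_2 = 3; solving gives c_1 = 0, c_2 = -1.
Check: 0·g1 - g2 = <-2, 3>.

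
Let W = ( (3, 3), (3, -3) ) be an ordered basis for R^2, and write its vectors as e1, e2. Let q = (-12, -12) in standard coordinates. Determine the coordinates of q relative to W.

Write q = c_1 e1 + c_2 e2 and solve for the c_i.
System: 3c_1 + 3c_2 = -12, 3c_1 - 3c_2 = -12; solving gives c_1 = -4, c_2 = 0.
Check: -4e1 + 0·e2 = (-12, -12).

(-4, 0)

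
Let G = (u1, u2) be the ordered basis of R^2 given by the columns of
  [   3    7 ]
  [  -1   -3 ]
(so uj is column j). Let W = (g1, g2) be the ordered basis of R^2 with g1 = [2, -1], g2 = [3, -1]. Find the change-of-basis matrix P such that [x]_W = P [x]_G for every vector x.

Column j of P is [uj]_W, since P maps G-coordinates to W-coordinates.
Expressing u1 in W: u1 = 0·g1 + g2, so column 1 of P is [0, 1].
Doing the same for each uj gives P = [[0, 2], [1, 1]].

[[0, 2], [1, 1]]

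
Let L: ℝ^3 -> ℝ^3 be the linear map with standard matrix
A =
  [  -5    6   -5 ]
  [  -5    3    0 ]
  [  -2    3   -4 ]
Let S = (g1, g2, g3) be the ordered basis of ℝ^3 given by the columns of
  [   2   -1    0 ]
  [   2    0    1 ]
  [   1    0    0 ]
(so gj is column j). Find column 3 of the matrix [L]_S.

(3, 0, -3)

Column 3 of [L]_S is the S-coordinate vector of L(g3).
In standard coordinates L(g3) = A g3 = (6, 3, 3).
Converting to S: (6, 3, 3) = 3g1 + 0·g2 - 3g3, so the coordinate vector is (3, 0, -3).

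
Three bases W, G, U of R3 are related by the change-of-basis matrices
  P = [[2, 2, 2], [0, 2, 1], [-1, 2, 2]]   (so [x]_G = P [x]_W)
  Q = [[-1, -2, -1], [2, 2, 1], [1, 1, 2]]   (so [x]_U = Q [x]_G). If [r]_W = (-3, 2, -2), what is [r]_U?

(-1, -5, 2)

Apply P to get G-coordinates (-6, 2, 3), then Q to get U-coordinates.
The result is [r]_U = (-1, -5, 2).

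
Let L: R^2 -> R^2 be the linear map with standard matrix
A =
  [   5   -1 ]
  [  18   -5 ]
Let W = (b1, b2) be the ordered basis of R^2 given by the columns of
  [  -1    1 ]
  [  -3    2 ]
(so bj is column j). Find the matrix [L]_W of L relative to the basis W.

With P the matrix whose columns are b1, b2, [L]_W = P^(-1) A P.
Column by column: L(b1) = A b1 = <-2, -3>; its W-coordinates <-1, -3> give column 1.
Continuing for each basis vector yields [L]_W = [[-1, -2], [-3, 1]].

[[-1, -2], [-3, 1]]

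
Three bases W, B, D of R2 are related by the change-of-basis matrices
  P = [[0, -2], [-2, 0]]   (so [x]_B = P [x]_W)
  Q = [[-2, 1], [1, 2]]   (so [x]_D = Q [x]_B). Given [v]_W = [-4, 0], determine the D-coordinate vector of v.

[8, 16]

Apply P to get B-coordinates [0, 8], then Q to get D-coordinates.
The result is [v]_D = [8, 16].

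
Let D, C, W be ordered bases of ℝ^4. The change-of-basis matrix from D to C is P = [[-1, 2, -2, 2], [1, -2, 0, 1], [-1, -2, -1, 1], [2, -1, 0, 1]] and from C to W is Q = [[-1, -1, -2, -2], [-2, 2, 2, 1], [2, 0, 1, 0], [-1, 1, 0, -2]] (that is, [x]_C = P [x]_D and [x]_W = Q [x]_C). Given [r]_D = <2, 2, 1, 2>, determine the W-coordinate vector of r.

<-2, -14, 3, -12>

Composing the changes, [r]_W = Q P [r]_D.
Q P = [[-2, 6, 4, -7], [4, -13, 2, 1], [-3, 2, -5, 5], [-2, -2, 2, -3]]; applying this to <2, 2, 1, 2> gives <-2, -14, 3, -12>.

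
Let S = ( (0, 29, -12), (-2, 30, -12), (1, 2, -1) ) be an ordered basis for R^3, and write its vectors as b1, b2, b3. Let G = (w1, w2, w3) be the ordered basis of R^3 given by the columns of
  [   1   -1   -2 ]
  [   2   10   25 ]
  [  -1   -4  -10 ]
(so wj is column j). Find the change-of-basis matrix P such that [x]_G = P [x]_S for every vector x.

Column j of P is [bj]_G, since P maps S-coordinates to G-coordinates.
Expressing b1 in G: b1 = 2w1 + 0·w2 + w3, so column 1 of P is (2, 0, 1).
Doing the same for each bj gives P = [[2, 0, 1], [0, -2, 0], [1, 2, 0]].

[[2, 0, 1], [0, -2, 0], [1, 2, 0]]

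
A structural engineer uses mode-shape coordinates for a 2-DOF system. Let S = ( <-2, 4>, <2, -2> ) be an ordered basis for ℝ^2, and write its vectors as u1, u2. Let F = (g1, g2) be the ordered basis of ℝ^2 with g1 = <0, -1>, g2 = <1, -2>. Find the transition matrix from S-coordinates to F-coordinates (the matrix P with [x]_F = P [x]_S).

Let M have columns uj and N have columns gj. Then for every x, N [x]_F = x = M [x]_S, so P = N^(-1) M.
Since det N = 1, N^(-1) has integer entries; multiplying gives P = [[0, -2], [-2, 2]].

[[0, -2], [-2, 2]]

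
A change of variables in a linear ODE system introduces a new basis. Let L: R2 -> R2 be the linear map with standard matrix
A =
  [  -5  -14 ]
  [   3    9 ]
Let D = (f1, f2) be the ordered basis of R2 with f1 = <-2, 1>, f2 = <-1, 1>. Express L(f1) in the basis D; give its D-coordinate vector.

Column 1 of [L]_D is the D-coordinate vector of L(f1).
In standard coordinates L(f1) = A f1 = <-4, 3>.
Converting to D: <-4, 3> = f1 + 2f2, so the coordinate vector is <1, 2>.

<1, 2>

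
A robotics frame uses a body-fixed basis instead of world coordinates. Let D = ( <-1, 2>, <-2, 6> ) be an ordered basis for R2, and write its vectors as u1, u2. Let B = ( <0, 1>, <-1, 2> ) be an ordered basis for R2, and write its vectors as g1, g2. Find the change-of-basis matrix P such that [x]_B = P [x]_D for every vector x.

[[0, 2], [1, 2]]

Column j of P is [uj]_B, since P maps D-coordinates to B-coordinates.
Expressing u1 in B: u1 = 0·g1 + g2, so column 1 of P is <0, 1>.
Doing the same for each uj gives P = [[0, 2], [1, 2]].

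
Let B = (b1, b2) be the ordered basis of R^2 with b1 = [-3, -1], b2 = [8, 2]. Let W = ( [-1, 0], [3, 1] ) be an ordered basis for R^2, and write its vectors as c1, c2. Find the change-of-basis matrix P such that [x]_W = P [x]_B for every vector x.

[[0, -2], [-1, 2]]

Let M have columns bj and N have columns cj. Then for every x, N [x]_W = x = M [x]_B, so P = N^(-1) M.
Since det N = -1, N^(-1) has integer entries; multiplying gives P = [[0, -2], [-1, 2]].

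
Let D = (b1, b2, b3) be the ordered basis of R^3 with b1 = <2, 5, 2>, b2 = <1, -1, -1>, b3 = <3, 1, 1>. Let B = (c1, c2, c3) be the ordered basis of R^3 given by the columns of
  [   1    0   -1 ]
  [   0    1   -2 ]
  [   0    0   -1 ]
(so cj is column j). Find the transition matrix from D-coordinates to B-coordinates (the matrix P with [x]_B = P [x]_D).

[[0, 2, 2], [1, 1, -1], [-2, 1, -1]]

Take x = bj: its D-coordinates are the j-th standard unit vector, so P e_j — column j of P — equals [bj]_B.
b1 = 0·c1 + c2 - 2c3, giving column 1 = <0, 1, -2>; repeating for each j gives P = [[0, 2, 2], [1, 1, -1], [-2, 1, -1]].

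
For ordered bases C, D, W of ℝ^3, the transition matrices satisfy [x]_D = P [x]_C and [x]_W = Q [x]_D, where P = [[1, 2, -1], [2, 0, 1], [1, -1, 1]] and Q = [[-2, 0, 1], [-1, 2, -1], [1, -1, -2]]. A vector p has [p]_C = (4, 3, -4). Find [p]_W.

First [p]_D = P [p]_C = (14, 4, -3).
Then [p]_W = Q [p]_D = (-31, -3, 16).

(-31, -3, 16)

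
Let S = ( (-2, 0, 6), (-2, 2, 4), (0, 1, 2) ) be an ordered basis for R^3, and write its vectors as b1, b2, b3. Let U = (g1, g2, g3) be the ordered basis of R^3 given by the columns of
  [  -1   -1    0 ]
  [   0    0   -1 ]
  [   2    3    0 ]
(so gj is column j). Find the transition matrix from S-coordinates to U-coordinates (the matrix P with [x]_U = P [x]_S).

[[0, 2, -2], [2, 0, 2], [0, -2, -1]]

Take x = bj: its S-coordinates are the j-th standard unit vector, so P e_j — column j of P — equals [bj]_U.
b1 = 0·g1 + 2g2 + 0·g3, giving column 1 = (0, 2, 0); repeating for each j gives P = [[0, 2, -2], [2, 0, 2], [0, -2, -1]].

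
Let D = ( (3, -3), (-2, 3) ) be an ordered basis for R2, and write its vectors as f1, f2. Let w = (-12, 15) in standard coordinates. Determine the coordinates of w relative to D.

Write w = c_1 f1 + c_2 f2 and solve for the c_i.
System: 3c_1 - 2c_2 = -12, -3c_1 + 3c_2 = 15; solving gives c_1 = -2, c_2 = 3.
Check: -2f1 + 3f2 = (-12, 15).

(-2, 3)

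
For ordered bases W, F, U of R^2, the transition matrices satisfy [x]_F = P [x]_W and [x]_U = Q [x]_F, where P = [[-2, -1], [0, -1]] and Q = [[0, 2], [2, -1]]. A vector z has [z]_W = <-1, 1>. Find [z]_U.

First [z]_F = P [z]_W = <1, -1>.
Then [z]_U = Q [z]_F = <-2, 3>.

<-2, 3>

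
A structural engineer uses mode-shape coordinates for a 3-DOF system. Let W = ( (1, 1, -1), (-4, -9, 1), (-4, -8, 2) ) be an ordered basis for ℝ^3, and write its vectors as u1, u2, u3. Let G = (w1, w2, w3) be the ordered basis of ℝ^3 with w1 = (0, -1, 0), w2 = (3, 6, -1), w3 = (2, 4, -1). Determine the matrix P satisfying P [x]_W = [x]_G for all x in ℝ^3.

Take x = uj: its W-coordinates are the j-th standard unit vector, so P e_j — column j of P — equals [uj]_G.
u1 = w1 - w2 + 2w3, giving column 1 = (1, -1, 2); repeating for each j gives P = [[1, 1, 0], [-1, -2, 0], [2, 1, -2]].

[[1, 1, 0], [-1, -2, 0], [2, 1, -2]]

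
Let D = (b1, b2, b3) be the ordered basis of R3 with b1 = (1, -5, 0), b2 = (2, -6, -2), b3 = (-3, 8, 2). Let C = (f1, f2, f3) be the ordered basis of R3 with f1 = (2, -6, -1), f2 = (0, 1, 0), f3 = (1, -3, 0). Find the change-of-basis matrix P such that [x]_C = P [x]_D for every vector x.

[[0, 2, -2], [-2, 0, -1], [1, -2, 1]]

Column j of P is [bj]_C, since P maps D-coordinates to C-coordinates.
Expressing b1 in C: b1 = 0·f1 - 2f2 + f3, so column 1 of P is (0, -2, 1).
Doing the same for each bj gives P = [[0, 2, -2], [-2, 0, -1], [1, -2, 1]].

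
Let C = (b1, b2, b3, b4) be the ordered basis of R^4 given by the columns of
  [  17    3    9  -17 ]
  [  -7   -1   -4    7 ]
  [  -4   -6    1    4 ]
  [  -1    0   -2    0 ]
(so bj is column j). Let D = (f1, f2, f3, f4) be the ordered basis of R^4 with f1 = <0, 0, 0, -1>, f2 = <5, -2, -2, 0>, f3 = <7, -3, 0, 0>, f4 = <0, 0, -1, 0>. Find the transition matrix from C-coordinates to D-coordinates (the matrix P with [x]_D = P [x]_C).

[[1, 0, 2, 0], [2, 2, -1, -2], [1, -1, 2, -1], [0, 2, 1, 0]]

Column j of P is [bj]_D, since P maps C-coordinates to D-coordinates.
Expressing b1 in D: b1 = f1 + 2f2 + f3 + 0·f4, so column 1 of P is <1, 2, 1, 0>.
Doing the same for each bj gives P = [[1, 0, 2, 0], [2, 2, -1, -2], [1, -1, 2, -1], [0, 2, 1, 0]].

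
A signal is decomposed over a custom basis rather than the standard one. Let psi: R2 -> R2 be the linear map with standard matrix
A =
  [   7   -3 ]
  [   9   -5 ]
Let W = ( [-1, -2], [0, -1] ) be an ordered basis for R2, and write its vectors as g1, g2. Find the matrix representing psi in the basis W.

[[1, -3], [-3, 1]]

The j-th column of [psi]_W is [psi(gj)]_W.
psi(g1) = A g1 = [-1, 1] = g1 - 3g2, so column 1 is [1, -3].
Repeating for g2 and assembling the columns gives [[1, -3], [-3, 1]].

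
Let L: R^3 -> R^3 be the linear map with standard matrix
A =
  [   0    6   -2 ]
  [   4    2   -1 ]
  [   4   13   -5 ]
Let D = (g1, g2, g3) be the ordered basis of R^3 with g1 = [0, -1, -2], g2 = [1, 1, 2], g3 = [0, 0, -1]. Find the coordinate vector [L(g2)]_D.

Column 2 of [L]_D is the D-coordinate vector of L(g2).
In standard coordinates L(g2) = A g2 = [2, 4, 7].
Converting to D: [2, 4, 7] = -2g1 + 2g2 + g3, so the coordinate vector is [-2, 2, 1].

[-2, 2, 1]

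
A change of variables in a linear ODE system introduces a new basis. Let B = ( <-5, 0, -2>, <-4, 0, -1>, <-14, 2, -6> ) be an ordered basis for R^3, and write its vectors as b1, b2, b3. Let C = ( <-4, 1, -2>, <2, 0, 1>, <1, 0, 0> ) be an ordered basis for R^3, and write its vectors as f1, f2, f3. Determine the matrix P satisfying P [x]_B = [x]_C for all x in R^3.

Let M have columns bj and N have columns fj. Then for every x, N [x]_C = x = M [x]_B, so P = N^(-1) M.
Since det N = 1, N^(-1) has integer entries; multiplying gives P = [[0, 0, 2], [-2, -1, -2], [-1, -2, -2]].

[[0, 0, 2], [-2, -1, -2], [-1, -2, -2]]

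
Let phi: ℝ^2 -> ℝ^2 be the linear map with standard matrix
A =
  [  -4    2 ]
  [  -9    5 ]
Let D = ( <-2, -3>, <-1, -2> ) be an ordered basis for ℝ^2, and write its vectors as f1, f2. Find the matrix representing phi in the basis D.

[[-1, -1], [0, 2]]

With P the matrix whose columns are f1, f2, [phi]_D = P^(-1) A P.
Column by column: phi(f1) = A f1 = <2, 3>; its D-coordinates <-1, 0> give column 1.
Continuing for each basis vector yields [phi]_D = [[-1, -1], [0, 2]].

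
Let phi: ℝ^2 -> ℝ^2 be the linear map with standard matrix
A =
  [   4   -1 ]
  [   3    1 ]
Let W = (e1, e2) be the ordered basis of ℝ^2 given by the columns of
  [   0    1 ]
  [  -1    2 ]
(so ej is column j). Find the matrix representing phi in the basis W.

[[3, -1], [1, 2]]

The j-th column of [phi]_W is [phi(ej)]_W.
phi(e1) = A e1 = <1, -1> = 3e1 + e2, so column 1 is <3, 1>.
Repeating for e2 and assembling the columns gives [[3, -1], [1, 2]].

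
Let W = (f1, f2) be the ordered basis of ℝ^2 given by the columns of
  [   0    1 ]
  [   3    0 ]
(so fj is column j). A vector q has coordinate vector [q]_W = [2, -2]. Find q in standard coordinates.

[-2, 6]

By definition q = 2f1 - 2f2.
Summing componentwise gives [-2, 6].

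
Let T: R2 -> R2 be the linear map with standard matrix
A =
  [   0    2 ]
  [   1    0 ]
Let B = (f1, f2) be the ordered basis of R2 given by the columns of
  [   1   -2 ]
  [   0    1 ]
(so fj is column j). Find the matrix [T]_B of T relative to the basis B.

The j-th column of [T]_B is [T(fj)]_B.
T(f1) = A f1 = (0, 1) = 2f1 + f2, so column 1 is (2, 1).
Repeating for f2 and assembling the columns gives [[2, -2], [1, -2]].

[[2, -2], [1, -2]]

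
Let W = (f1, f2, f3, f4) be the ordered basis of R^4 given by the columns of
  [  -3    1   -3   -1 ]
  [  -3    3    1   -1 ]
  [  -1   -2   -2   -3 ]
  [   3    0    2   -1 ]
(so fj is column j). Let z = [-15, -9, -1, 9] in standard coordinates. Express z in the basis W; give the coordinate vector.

[1, -3, 3, 0]

[z]_W is the unique c with M c = z, where M has columns f1, ..., f4.
Row-reducing the augmented matrix [M | z] gives c = (1, -3, 3, 0).
Check: f1 - 3f2 + 3f3 + 0·f4 = [-15, -9, -1, 9].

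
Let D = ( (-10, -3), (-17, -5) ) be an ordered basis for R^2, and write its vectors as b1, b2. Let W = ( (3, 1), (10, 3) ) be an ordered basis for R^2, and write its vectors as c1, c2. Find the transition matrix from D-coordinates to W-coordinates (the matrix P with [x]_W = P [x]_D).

[[0, 1], [-1, -2]]

Let M have columns bj and N have columns cj. Then for every x, N [x]_W = x = M [x]_D, so P = N^(-1) M.
Since det N = -1, N^(-1) has integer entries; multiplying gives P = [[0, 1], [-1, -2]].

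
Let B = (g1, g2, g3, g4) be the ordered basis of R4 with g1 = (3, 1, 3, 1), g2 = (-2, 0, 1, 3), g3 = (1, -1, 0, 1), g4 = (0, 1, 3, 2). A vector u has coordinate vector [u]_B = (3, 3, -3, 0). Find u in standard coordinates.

u = M [u]_B, where M has columns g1, ..., g4.
Carrying out the matrix-vector product, u = (0, 6, 12, 9).

(0, 6, 12, 9)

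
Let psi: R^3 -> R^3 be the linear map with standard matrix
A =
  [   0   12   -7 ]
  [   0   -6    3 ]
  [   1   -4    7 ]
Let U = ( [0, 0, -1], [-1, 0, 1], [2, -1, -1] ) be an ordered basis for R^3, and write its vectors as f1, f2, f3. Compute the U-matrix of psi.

[[3, -2, 3], [-1, 1, -1], [3, -3, -3]]

With P the matrix whose columns are f1, ..., f3, [psi]_U = P^(-1) A P.
Column by column: psi(f1) = A f1 = [7, -3, -7]; its U-coordinates [3, -1, 3] give column 1.
Continuing for each basis vector yields [psi]_U = [[3, -2, 3], [-1, 1, -1], [3, -3, -3]].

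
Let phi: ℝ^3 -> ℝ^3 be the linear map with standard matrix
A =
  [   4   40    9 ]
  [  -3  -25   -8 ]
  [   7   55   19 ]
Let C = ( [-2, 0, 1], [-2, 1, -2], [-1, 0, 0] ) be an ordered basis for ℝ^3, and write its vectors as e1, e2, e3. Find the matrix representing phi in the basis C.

With P the matrix whose columns are e1, ..., e3, [phi]_C = P^(-1) A P.
Column by column: phi(e1) = A e1 = [1, -2, 5]; its C-coordinates [1, -2, 1] give column 1.
Continuing for each basis vector yields [phi]_C = [[1, -3, -1], [-2, -3, 3], [1, -2, 0]].

[[1, -3, -1], [-2, -3, 3], [1, -2, 0]]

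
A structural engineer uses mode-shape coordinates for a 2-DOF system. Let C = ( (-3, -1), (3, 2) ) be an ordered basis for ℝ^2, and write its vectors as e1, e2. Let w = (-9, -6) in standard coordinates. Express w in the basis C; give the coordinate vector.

We seek scalars with c_1 e1 + c_2 e2 = w; equivalently solve M c = w where the columns of M are e1, e2.
System: -3c_1 + 3c_2 = -9, -c_1 + 2c_2 = -6; solving gives c_1 = 0, c_2 = -3.
Check: 0·e1 - 3e2 = (-9, -6).

(0, -3)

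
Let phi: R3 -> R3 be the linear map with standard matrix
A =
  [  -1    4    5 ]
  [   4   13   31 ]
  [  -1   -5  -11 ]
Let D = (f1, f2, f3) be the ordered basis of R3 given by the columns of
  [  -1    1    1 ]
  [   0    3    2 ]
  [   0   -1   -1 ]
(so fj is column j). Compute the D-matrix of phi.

[[-2, -1, -2], [-2, 2, -1], [1, 3, 1]]

With P the matrix whose columns are f1, ..., f3, [phi]_D = P^(-1) A P.
Column by column: phi(f1) = A f1 = [1, -4, 1]; its D-coordinates [-2, -2, 1] give column 1.
Continuing for each basis vector yields [phi]_D = [[-2, -1, -2], [-2, 2, -1], [1, 3, 1]].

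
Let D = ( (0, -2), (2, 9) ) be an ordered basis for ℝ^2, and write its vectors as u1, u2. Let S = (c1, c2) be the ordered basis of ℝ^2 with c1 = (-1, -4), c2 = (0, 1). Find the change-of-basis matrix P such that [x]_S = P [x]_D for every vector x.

Let M have columns uj and N have columns cj. Then for every x, N [x]_S = x = M [x]_D, so P = N^(-1) M.
Since det N = -1, N^(-1) has integer entries; multiplying gives P = [[0, -2], [-2, 1]].

[[0, -2], [-2, 1]]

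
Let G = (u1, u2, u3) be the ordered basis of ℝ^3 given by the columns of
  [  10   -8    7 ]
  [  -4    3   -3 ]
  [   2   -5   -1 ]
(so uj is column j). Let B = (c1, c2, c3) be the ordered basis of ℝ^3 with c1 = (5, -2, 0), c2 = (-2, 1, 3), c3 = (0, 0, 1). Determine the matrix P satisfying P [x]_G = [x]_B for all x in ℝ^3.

[[2, -2, 1], [0, -1, -1], [2, -2, 2]]

Let M have columns uj and N have columns cj. Then for every x, N [x]_B = x = M [x]_G, so P = N^(-1) M.
Since det N = 1, N^(-1) has integer entries; multiplying gives P = [[2, -2, 1], [0, -1, -1], [2, -2, 2]].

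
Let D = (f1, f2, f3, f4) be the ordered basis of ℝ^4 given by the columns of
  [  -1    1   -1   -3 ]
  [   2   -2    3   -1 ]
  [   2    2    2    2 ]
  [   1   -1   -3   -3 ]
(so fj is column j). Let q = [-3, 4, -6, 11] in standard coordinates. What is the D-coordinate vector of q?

[2, -3, -2, 0]

Write q = c_1 f1 + ... + c_4 f4 and solve for the c_i.
Solving this 4x4 system gives c = (2, -3, -2, 0).
Check: 2f1 - 3f2 - 2f3 + 0·f4 = [-3, 4, -6, 11].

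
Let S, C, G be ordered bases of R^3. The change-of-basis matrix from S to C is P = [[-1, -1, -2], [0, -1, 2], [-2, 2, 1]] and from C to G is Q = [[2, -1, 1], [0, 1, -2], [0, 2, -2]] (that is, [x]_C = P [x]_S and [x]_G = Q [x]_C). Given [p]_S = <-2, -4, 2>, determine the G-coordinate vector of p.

<-6, 12, 20>

Apply P to get C-coordinates <2, 8, -2>, then Q to get G-coordinates.
The result is [p]_G = <-6, 12, 20>.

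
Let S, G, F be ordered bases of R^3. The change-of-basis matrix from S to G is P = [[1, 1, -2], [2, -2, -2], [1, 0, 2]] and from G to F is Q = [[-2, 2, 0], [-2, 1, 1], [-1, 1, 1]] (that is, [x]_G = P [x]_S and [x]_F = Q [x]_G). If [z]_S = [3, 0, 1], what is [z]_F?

[6, 7, 8]

Composing the changes, [z]_F = Q P [z]_S.
Q P = [[2, -6, 0], [1, -4, 4], [2, -3, 2]]; applying this to [3, 0, 1] gives [6, 7, 8].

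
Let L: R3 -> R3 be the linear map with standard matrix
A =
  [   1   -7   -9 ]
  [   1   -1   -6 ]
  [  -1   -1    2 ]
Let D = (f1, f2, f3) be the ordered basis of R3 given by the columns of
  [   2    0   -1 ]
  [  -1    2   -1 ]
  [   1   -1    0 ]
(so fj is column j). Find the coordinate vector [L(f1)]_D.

<1, 0, 2>

Column 1 of [L]_D is the D-coordinate vector of L(f1).
In standard coordinates L(f1) = A f1 = <0, -3, 1>.
Converting to D: <0, -3, 1> = f1 + 0·f2 + 2f3, so the coordinate vector is <1, 0, 2>.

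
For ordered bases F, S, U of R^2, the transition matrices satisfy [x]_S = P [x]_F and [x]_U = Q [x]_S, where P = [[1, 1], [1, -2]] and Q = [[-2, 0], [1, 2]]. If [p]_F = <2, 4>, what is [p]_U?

Apply P to get S-coordinates <6, -6>, then Q to get U-coordinates.
The result is [p]_U = <-12, -6>.

<-12, -6>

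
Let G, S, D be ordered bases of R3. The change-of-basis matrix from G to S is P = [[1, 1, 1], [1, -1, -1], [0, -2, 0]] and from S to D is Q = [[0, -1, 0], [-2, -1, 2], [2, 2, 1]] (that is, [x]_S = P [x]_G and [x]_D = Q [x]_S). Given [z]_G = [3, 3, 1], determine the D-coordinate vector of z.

Apply P to get S-coordinates [7, -1, -6], then Q to get D-coordinates.
The result is [z]_D = [1, -25, 6].

[1, -25, 6]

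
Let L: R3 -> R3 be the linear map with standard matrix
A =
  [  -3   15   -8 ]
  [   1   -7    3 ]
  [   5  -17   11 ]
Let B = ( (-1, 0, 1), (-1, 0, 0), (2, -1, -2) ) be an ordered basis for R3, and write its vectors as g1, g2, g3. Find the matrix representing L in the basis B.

The j-th column of [L]_B is [L(gj)]_B.
L(g1) = A g1 = (-5, 2, 6) = 2g1 - g2 - 2g3, so column 1 is (2, -1, -2).
Repeating for g2, g3 and assembling the columns gives [[2, -3, -1], [-1, 2, 0], [-2, 1, -3]].

[[2, -3, -1], [-1, 2, 0], [-2, 1, -3]]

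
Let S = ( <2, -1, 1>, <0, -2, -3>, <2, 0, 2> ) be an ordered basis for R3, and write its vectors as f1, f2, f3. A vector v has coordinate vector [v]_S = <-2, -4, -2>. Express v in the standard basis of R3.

By definition v = -2f1 - 4f2 - 2f3.
Summing componentwise gives <-8, 10, 6>.

<-8, 10, 6>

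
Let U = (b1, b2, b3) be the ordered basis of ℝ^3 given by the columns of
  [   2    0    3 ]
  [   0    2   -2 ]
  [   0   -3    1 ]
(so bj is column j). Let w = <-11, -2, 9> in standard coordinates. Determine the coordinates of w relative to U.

Write w = c_1 b1 + ... + c_3 b3 and solve for the c_i.
Solving this 3x3 system gives c = (-1, -4, -3).
Check: -b1 - 4b2 - 3b3 = <-11, -2, 9>.

<-1, -4, -3>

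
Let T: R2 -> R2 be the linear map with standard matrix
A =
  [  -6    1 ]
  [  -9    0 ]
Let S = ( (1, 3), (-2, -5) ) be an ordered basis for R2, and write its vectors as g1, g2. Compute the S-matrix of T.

[[-3, 1], [0, -3]]

With P the matrix whose columns are g1, g2, [T]_S = P^(-1) A P.
Column by column: T(g1) = A g1 = (-3, -9); its S-coordinates (-3, 0) give column 1.
Continuing for each basis vector yields [T]_S = [[-3, 1], [0, -3]].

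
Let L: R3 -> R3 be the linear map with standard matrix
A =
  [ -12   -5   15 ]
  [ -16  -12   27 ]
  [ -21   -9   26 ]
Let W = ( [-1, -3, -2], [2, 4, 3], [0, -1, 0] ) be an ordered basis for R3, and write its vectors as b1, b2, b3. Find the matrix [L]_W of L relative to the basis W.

Let P have columns b1, ..., b3. Then [L]_W = P^(-1) A P.
Here det P = 1, so P^(-1) is integer; computing A P first and then P^(-1)(A P) gives [[-1, 3, -3], [-2, 2, 1], [-3, -2, 1]].

[[-1, 3, -3], [-2, 2, 1], [-3, -2, 1]]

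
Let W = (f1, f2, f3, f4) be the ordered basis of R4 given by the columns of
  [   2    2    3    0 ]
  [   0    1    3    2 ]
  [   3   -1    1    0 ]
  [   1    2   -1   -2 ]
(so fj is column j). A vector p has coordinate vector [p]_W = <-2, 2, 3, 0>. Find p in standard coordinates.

p = M [p]_W, where M has columns f1, ..., f4.
Carrying out the matrix-vector product, p = <9, 11, -5, -1>.

<9, 11, -5, -1>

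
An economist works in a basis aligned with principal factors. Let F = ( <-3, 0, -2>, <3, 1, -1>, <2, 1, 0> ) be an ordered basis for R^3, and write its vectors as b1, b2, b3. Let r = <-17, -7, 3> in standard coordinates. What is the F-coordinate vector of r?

<0, -3, -4>

Write r = c_1 b1 + ... + c_3 b3 and solve for the c_i.
Solving this 3x3 system gives c = (0, -3, -4).
Check: 0·b1 - 3b2 - 4b3 = <-17, -7, 3>.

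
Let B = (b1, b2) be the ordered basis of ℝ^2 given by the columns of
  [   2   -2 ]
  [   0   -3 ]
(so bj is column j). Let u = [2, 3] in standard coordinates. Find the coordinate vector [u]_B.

Write u = c_1 b1 + c_2 b2 and solve for the c_i.
System: 2c_1 - 2c_2 = 2, 0c_1 - 3c_2 = 3; solving gives c_1 = 0, c_2 = -1.
Check: 0·b1 - b2 = [2, 3].

[0, -1]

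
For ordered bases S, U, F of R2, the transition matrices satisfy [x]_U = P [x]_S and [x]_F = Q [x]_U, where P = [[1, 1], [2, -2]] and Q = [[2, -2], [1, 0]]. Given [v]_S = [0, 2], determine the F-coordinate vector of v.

[12, 2]

Composing the changes, [v]_F = Q P [v]_S.
Q P = [[-2, 6], [1, 1]]; applying this to [0, 2] gives [12, 2].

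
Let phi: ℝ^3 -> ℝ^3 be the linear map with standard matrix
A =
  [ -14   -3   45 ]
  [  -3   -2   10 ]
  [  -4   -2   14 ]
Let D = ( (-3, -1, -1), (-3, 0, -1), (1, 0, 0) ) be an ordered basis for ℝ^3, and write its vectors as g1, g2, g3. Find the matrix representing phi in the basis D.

[[-1, 1, 3], [1, 1, 1], [0, 3, -2]]

Let P have columns g1, ..., g3. Then [phi]_D = P^(-1) A P.
Here det P = 1, so P^(-1) is integer; computing A P first and then P^(-1)(A P) gives [[-1, 1, 3], [1, 1, 1], [0, 3, -2]].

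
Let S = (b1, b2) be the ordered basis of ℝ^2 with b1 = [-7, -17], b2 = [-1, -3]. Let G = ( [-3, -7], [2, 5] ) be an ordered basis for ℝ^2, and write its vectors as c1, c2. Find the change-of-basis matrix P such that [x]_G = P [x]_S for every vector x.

[[1, -1], [-2, -2]]

Column j of P is [bj]_G, since P maps S-coordinates to G-coordinates.
Expressing b1 in G: b1 = c1 - 2c2, so column 1 of P is [1, -2].
Doing the same for each bj gives P = [[1, -1], [-2, -2]].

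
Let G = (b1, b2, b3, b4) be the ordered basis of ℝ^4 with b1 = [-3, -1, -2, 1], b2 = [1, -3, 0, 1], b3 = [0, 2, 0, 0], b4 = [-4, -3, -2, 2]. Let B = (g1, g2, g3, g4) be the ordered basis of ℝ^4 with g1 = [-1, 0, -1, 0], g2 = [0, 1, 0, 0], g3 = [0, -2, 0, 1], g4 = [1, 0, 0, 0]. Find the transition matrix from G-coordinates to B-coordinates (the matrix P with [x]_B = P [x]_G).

Take x = bj: its G-coordinates are the j-th standard unit vector, so P e_j — column j of P — equals [bj]_B.
b1 = 2g1 + g2 + g3 - g4, giving column 1 = [2, 1, 1, -1]; repeating for each j gives P = [[2, 0, 0, 2], [1, -1, 2, 1], [1, 1, 0, 2], [-1, 1, 0, -2]].

[[2, 0, 0, 2], [1, -1, 2, 1], [1, 1, 0, 2], [-1, 1, 0, -2]]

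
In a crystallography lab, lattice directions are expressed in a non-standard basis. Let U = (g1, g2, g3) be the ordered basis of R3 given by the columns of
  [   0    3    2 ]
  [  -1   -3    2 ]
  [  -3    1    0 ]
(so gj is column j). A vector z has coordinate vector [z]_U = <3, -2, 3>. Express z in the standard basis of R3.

z = M [z]_U, where M has columns g1, ..., g3.
Carrying out the matrix-vector product, z = <0, 9, -11>.

<0, 9, -11>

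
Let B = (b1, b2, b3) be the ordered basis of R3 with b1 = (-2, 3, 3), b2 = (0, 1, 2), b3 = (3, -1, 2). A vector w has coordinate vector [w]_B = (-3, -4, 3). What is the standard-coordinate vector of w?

(15, -16, -11)

The coordinates say w = -3b1 - 4b2 + 3b3; adding the scaled basis vectors gives (15, -16, -11).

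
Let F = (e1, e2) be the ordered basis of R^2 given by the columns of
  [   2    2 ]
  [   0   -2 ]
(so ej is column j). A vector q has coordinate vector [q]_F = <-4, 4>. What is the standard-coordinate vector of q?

<0, -8>

q = M [q]_F, where M has columns e1, e2.
Carrying out the matrix-vector product, q = <0, -8>.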